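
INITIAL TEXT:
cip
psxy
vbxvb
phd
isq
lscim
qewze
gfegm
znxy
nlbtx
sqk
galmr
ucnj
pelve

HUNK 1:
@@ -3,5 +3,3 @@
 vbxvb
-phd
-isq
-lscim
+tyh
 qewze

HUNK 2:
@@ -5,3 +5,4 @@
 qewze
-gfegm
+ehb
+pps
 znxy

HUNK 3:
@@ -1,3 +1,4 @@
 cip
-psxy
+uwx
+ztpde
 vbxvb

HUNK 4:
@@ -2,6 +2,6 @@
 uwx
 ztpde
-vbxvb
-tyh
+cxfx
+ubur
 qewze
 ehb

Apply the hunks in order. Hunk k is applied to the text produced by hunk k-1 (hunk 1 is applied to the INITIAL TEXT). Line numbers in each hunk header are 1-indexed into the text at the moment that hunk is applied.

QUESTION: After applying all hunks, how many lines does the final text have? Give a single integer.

Answer: 14

Derivation:
Hunk 1: at line 3 remove [phd,isq,lscim] add [tyh] -> 12 lines: cip psxy vbxvb tyh qewze gfegm znxy nlbtx sqk galmr ucnj pelve
Hunk 2: at line 5 remove [gfegm] add [ehb,pps] -> 13 lines: cip psxy vbxvb tyh qewze ehb pps znxy nlbtx sqk galmr ucnj pelve
Hunk 3: at line 1 remove [psxy] add [uwx,ztpde] -> 14 lines: cip uwx ztpde vbxvb tyh qewze ehb pps znxy nlbtx sqk galmr ucnj pelve
Hunk 4: at line 2 remove [vbxvb,tyh] add [cxfx,ubur] -> 14 lines: cip uwx ztpde cxfx ubur qewze ehb pps znxy nlbtx sqk galmr ucnj pelve
Final line count: 14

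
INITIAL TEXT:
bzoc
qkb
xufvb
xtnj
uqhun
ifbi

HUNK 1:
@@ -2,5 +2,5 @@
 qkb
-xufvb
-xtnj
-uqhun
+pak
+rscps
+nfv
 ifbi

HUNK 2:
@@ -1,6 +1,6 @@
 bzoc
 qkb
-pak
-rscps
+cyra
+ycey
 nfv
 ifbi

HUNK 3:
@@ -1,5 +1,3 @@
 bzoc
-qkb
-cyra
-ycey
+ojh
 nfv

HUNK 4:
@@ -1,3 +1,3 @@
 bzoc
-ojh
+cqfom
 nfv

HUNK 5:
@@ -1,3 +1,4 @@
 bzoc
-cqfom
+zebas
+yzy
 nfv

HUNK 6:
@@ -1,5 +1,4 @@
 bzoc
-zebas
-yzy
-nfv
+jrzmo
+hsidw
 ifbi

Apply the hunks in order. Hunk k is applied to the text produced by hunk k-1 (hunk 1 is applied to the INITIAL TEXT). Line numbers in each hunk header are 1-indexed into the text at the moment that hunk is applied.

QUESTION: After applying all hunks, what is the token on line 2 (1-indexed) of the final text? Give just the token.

Answer: jrzmo

Derivation:
Hunk 1: at line 2 remove [xufvb,xtnj,uqhun] add [pak,rscps,nfv] -> 6 lines: bzoc qkb pak rscps nfv ifbi
Hunk 2: at line 1 remove [pak,rscps] add [cyra,ycey] -> 6 lines: bzoc qkb cyra ycey nfv ifbi
Hunk 3: at line 1 remove [qkb,cyra,ycey] add [ojh] -> 4 lines: bzoc ojh nfv ifbi
Hunk 4: at line 1 remove [ojh] add [cqfom] -> 4 lines: bzoc cqfom nfv ifbi
Hunk 5: at line 1 remove [cqfom] add [zebas,yzy] -> 5 lines: bzoc zebas yzy nfv ifbi
Hunk 6: at line 1 remove [zebas,yzy,nfv] add [jrzmo,hsidw] -> 4 lines: bzoc jrzmo hsidw ifbi
Final line 2: jrzmo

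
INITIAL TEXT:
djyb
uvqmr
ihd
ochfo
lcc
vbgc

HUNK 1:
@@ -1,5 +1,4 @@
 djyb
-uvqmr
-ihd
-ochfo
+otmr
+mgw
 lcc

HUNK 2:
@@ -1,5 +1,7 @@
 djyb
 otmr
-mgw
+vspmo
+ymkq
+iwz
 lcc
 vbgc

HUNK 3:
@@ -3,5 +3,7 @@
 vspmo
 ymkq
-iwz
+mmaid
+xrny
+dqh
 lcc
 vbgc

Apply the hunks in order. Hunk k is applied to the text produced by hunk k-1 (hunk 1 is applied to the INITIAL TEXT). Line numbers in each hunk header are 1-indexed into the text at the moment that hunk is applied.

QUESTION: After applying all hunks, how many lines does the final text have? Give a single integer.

Hunk 1: at line 1 remove [uvqmr,ihd,ochfo] add [otmr,mgw] -> 5 lines: djyb otmr mgw lcc vbgc
Hunk 2: at line 1 remove [mgw] add [vspmo,ymkq,iwz] -> 7 lines: djyb otmr vspmo ymkq iwz lcc vbgc
Hunk 3: at line 3 remove [iwz] add [mmaid,xrny,dqh] -> 9 lines: djyb otmr vspmo ymkq mmaid xrny dqh lcc vbgc
Final line count: 9

Answer: 9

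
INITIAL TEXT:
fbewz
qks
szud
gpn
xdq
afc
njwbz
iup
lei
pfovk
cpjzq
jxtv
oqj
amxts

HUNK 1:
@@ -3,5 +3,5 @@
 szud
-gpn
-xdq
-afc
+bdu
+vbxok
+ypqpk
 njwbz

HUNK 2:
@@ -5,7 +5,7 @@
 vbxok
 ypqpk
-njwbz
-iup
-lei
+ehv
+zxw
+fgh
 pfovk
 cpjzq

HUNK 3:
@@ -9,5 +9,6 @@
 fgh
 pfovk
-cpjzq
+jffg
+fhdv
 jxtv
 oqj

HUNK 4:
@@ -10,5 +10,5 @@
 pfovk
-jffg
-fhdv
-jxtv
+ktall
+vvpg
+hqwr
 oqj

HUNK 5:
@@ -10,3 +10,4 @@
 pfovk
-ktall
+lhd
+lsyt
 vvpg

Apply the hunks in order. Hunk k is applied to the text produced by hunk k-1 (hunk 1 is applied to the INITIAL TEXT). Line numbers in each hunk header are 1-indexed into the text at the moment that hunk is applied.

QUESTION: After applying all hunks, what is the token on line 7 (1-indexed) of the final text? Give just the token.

Hunk 1: at line 3 remove [gpn,xdq,afc] add [bdu,vbxok,ypqpk] -> 14 lines: fbewz qks szud bdu vbxok ypqpk njwbz iup lei pfovk cpjzq jxtv oqj amxts
Hunk 2: at line 5 remove [njwbz,iup,lei] add [ehv,zxw,fgh] -> 14 lines: fbewz qks szud bdu vbxok ypqpk ehv zxw fgh pfovk cpjzq jxtv oqj amxts
Hunk 3: at line 9 remove [cpjzq] add [jffg,fhdv] -> 15 lines: fbewz qks szud bdu vbxok ypqpk ehv zxw fgh pfovk jffg fhdv jxtv oqj amxts
Hunk 4: at line 10 remove [jffg,fhdv,jxtv] add [ktall,vvpg,hqwr] -> 15 lines: fbewz qks szud bdu vbxok ypqpk ehv zxw fgh pfovk ktall vvpg hqwr oqj amxts
Hunk 5: at line 10 remove [ktall] add [lhd,lsyt] -> 16 lines: fbewz qks szud bdu vbxok ypqpk ehv zxw fgh pfovk lhd lsyt vvpg hqwr oqj amxts
Final line 7: ehv

Answer: ehv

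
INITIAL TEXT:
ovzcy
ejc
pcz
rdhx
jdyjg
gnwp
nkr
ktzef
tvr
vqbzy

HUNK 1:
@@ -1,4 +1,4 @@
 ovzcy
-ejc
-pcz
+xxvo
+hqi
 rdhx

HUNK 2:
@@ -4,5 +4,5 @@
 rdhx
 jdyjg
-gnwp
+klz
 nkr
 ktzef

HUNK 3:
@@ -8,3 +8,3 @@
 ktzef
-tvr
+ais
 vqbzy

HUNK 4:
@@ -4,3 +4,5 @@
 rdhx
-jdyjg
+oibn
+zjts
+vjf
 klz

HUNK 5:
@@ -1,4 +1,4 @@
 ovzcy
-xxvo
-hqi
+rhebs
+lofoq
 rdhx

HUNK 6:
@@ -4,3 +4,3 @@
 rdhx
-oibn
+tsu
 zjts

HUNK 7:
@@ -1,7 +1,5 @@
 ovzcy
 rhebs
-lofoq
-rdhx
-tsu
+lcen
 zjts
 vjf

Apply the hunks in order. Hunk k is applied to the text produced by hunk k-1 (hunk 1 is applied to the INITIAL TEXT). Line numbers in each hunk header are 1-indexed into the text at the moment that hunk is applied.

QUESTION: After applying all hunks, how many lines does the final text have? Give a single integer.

Answer: 10

Derivation:
Hunk 1: at line 1 remove [ejc,pcz] add [xxvo,hqi] -> 10 lines: ovzcy xxvo hqi rdhx jdyjg gnwp nkr ktzef tvr vqbzy
Hunk 2: at line 4 remove [gnwp] add [klz] -> 10 lines: ovzcy xxvo hqi rdhx jdyjg klz nkr ktzef tvr vqbzy
Hunk 3: at line 8 remove [tvr] add [ais] -> 10 lines: ovzcy xxvo hqi rdhx jdyjg klz nkr ktzef ais vqbzy
Hunk 4: at line 4 remove [jdyjg] add [oibn,zjts,vjf] -> 12 lines: ovzcy xxvo hqi rdhx oibn zjts vjf klz nkr ktzef ais vqbzy
Hunk 5: at line 1 remove [xxvo,hqi] add [rhebs,lofoq] -> 12 lines: ovzcy rhebs lofoq rdhx oibn zjts vjf klz nkr ktzef ais vqbzy
Hunk 6: at line 4 remove [oibn] add [tsu] -> 12 lines: ovzcy rhebs lofoq rdhx tsu zjts vjf klz nkr ktzef ais vqbzy
Hunk 7: at line 1 remove [lofoq,rdhx,tsu] add [lcen] -> 10 lines: ovzcy rhebs lcen zjts vjf klz nkr ktzef ais vqbzy
Final line count: 10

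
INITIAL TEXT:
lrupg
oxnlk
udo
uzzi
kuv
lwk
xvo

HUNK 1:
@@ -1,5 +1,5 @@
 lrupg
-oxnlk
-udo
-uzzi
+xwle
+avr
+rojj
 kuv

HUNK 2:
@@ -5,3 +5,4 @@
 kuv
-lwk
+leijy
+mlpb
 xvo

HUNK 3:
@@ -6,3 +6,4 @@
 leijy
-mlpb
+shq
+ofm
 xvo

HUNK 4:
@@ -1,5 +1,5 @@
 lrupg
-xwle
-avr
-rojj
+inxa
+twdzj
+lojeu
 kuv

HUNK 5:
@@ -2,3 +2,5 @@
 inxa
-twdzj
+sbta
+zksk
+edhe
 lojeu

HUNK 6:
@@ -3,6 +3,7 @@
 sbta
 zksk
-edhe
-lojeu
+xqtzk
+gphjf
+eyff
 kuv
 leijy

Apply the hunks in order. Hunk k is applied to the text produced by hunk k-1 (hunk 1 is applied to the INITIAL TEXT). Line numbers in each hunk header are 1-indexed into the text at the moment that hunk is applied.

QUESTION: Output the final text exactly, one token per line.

Answer: lrupg
inxa
sbta
zksk
xqtzk
gphjf
eyff
kuv
leijy
shq
ofm
xvo

Derivation:
Hunk 1: at line 1 remove [oxnlk,udo,uzzi] add [xwle,avr,rojj] -> 7 lines: lrupg xwle avr rojj kuv lwk xvo
Hunk 2: at line 5 remove [lwk] add [leijy,mlpb] -> 8 lines: lrupg xwle avr rojj kuv leijy mlpb xvo
Hunk 3: at line 6 remove [mlpb] add [shq,ofm] -> 9 lines: lrupg xwle avr rojj kuv leijy shq ofm xvo
Hunk 4: at line 1 remove [xwle,avr,rojj] add [inxa,twdzj,lojeu] -> 9 lines: lrupg inxa twdzj lojeu kuv leijy shq ofm xvo
Hunk 5: at line 2 remove [twdzj] add [sbta,zksk,edhe] -> 11 lines: lrupg inxa sbta zksk edhe lojeu kuv leijy shq ofm xvo
Hunk 6: at line 3 remove [edhe,lojeu] add [xqtzk,gphjf,eyff] -> 12 lines: lrupg inxa sbta zksk xqtzk gphjf eyff kuv leijy shq ofm xvo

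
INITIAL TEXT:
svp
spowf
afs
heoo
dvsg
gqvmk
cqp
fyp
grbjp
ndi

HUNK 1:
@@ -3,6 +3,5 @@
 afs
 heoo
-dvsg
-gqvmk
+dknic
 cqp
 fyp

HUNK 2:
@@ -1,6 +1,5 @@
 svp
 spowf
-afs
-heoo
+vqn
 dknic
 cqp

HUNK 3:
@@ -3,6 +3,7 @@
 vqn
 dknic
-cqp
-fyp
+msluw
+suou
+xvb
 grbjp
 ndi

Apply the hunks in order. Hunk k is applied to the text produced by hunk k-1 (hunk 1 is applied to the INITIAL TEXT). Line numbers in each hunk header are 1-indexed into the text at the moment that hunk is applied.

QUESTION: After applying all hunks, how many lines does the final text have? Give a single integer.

Hunk 1: at line 3 remove [dvsg,gqvmk] add [dknic] -> 9 lines: svp spowf afs heoo dknic cqp fyp grbjp ndi
Hunk 2: at line 1 remove [afs,heoo] add [vqn] -> 8 lines: svp spowf vqn dknic cqp fyp grbjp ndi
Hunk 3: at line 3 remove [cqp,fyp] add [msluw,suou,xvb] -> 9 lines: svp spowf vqn dknic msluw suou xvb grbjp ndi
Final line count: 9

Answer: 9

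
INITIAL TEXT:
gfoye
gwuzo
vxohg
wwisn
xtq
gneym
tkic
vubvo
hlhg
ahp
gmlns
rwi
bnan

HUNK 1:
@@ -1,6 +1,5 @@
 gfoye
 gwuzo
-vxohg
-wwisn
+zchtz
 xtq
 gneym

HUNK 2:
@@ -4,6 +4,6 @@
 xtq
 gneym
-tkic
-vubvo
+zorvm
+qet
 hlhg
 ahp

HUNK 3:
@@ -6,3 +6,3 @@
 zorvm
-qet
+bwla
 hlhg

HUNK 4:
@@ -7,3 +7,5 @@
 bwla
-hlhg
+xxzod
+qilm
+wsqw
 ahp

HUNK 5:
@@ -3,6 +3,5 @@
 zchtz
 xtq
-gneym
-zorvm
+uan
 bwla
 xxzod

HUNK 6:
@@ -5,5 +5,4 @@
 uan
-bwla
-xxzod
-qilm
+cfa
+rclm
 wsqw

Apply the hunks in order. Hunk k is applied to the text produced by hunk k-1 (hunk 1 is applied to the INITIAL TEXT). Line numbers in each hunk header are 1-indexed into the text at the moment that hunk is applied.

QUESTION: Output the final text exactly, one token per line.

Hunk 1: at line 1 remove [vxohg,wwisn] add [zchtz] -> 12 lines: gfoye gwuzo zchtz xtq gneym tkic vubvo hlhg ahp gmlns rwi bnan
Hunk 2: at line 4 remove [tkic,vubvo] add [zorvm,qet] -> 12 lines: gfoye gwuzo zchtz xtq gneym zorvm qet hlhg ahp gmlns rwi bnan
Hunk 3: at line 6 remove [qet] add [bwla] -> 12 lines: gfoye gwuzo zchtz xtq gneym zorvm bwla hlhg ahp gmlns rwi bnan
Hunk 4: at line 7 remove [hlhg] add [xxzod,qilm,wsqw] -> 14 lines: gfoye gwuzo zchtz xtq gneym zorvm bwla xxzod qilm wsqw ahp gmlns rwi bnan
Hunk 5: at line 3 remove [gneym,zorvm] add [uan] -> 13 lines: gfoye gwuzo zchtz xtq uan bwla xxzod qilm wsqw ahp gmlns rwi bnan
Hunk 6: at line 5 remove [bwla,xxzod,qilm] add [cfa,rclm] -> 12 lines: gfoye gwuzo zchtz xtq uan cfa rclm wsqw ahp gmlns rwi bnan

Answer: gfoye
gwuzo
zchtz
xtq
uan
cfa
rclm
wsqw
ahp
gmlns
rwi
bnan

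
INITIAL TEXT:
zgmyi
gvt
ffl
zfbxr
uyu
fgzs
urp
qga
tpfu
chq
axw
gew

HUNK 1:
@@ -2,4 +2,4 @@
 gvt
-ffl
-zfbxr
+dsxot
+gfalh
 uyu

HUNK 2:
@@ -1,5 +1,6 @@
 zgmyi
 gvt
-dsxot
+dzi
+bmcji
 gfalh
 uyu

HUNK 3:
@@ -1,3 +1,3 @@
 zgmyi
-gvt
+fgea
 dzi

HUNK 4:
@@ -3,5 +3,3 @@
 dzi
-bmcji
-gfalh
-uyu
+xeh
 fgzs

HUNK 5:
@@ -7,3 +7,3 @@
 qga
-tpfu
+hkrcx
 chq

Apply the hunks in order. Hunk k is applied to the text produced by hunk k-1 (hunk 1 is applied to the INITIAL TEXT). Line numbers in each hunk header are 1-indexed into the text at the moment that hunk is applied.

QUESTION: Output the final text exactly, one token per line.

Hunk 1: at line 2 remove [ffl,zfbxr] add [dsxot,gfalh] -> 12 lines: zgmyi gvt dsxot gfalh uyu fgzs urp qga tpfu chq axw gew
Hunk 2: at line 1 remove [dsxot] add [dzi,bmcji] -> 13 lines: zgmyi gvt dzi bmcji gfalh uyu fgzs urp qga tpfu chq axw gew
Hunk 3: at line 1 remove [gvt] add [fgea] -> 13 lines: zgmyi fgea dzi bmcji gfalh uyu fgzs urp qga tpfu chq axw gew
Hunk 4: at line 3 remove [bmcji,gfalh,uyu] add [xeh] -> 11 lines: zgmyi fgea dzi xeh fgzs urp qga tpfu chq axw gew
Hunk 5: at line 7 remove [tpfu] add [hkrcx] -> 11 lines: zgmyi fgea dzi xeh fgzs urp qga hkrcx chq axw gew

Answer: zgmyi
fgea
dzi
xeh
fgzs
urp
qga
hkrcx
chq
axw
gew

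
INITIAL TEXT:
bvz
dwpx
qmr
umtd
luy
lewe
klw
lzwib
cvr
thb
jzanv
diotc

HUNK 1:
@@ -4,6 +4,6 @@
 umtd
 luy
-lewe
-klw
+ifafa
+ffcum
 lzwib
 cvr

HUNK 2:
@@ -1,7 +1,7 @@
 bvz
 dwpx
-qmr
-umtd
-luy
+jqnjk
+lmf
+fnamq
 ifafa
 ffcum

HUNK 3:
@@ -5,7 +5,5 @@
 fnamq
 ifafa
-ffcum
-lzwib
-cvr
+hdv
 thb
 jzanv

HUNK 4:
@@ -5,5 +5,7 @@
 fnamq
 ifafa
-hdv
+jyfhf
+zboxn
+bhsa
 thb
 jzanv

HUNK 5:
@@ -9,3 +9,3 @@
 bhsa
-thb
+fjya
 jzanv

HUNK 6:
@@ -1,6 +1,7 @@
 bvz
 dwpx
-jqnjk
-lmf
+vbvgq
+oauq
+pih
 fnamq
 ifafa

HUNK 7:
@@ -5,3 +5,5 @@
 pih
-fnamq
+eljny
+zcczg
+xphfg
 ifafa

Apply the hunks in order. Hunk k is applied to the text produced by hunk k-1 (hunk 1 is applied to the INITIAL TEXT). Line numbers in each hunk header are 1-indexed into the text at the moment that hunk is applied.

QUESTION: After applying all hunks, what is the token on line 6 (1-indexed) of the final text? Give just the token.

Hunk 1: at line 4 remove [lewe,klw] add [ifafa,ffcum] -> 12 lines: bvz dwpx qmr umtd luy ifafa ffcum lzwib cvr thb jzanv diotc
Hunk 2: at line 1 remove [qmr,umtd,luy] add [jqnjk,lmf,fnamq] -> 12 lines: bvz dwpx jqnjk lmf fnamq ifafa ffcum lzwib cvr thb jzanv diotc
Hunk 3: at line 5 remove [ffcum,lzwib,cvr] add [hdv] -> 10 lines: bvz dwpx jqnjk lmf fnamq ifafa hdv thb jzanv diotc
Hunk 4: at line 5 remove [hdv] add [jyfhf,zboxn,bhsa] -> 12 lines: bvz dwpx jqnjk lmf fnamq ifafa jyfhf zboxn bhsa thb jzanv diotc
Hunk 5: at line 9 remove [thb] add [fjya] -> 12 lines: bvz dwpx jqnjk lmf fnamq ifafa jyfhf zboxn bhsa fjya jzanv diotc
Hunk 6: at line 1 remove [jqnjk,lmf] add [vbvgq,oauq,pih] -> 13 lines: bvz dwpx vbvgq oauq pih fnamq ifafa jyfhf zboxn bhsa fjya jzanv diotc
Hunk 7: at line 5 remove [fnamq] add [eljny,zcczg,xphfg] -> 15 lines: bvz dwpx vbvgq oauq pih eljny zcczg xphfg ifafa jyfhf zboxn bhsa fjya jzanv diotc
Final line 6: eljny

Answer: eljny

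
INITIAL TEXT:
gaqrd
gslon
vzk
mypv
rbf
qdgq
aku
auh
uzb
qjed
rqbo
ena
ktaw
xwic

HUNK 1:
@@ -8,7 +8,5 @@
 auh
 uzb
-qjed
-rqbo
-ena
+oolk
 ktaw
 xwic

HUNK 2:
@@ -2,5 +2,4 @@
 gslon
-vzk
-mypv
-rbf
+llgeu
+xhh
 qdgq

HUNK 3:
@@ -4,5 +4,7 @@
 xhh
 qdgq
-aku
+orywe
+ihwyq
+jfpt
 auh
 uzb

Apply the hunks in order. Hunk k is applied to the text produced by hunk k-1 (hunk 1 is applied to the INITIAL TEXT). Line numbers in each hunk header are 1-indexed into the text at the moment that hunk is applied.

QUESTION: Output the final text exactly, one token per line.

Hunk 1: at line 8 remove [qjed,rqbo,ena] add [oolk] -> 12 lines: gaqrd gslon vzk mypv rbf qdgq aku auh uzb oolk ktaw xwic
Hunk 2: at line 2 remove [vzk,mypv,rbf] add [llgeu,xhh] -> 11 lines: gaqrd gslon llgeu xhh qdgq aku auh uzb oolk ktaw xwic
Hunk 3: at line 4 remove [aku] add [orywe,ihwyq,jfpt] -> 13 lines: gaqrd gslon llgeu xhh qdgq orywe ihwyq jfpt auh uzb oolk ktaw xwic

Answer: gaqrd
gslon
llgeu
xhh
qdgq
orywe
ihwyq
jfpt
auh
uzb
oolk
ktaw
xwic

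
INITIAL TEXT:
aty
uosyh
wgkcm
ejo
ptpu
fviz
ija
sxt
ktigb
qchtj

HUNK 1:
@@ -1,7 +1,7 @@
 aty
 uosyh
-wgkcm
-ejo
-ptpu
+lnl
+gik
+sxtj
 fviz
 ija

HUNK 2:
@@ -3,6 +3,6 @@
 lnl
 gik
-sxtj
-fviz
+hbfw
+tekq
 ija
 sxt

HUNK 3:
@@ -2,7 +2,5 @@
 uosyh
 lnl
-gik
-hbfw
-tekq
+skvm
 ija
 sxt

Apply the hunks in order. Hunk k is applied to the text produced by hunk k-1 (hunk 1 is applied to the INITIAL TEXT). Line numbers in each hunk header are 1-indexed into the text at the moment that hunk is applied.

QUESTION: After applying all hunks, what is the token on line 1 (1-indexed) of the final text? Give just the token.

Hunk 1: at line 1 remove [wgkcm,ejo,ptpu] add [lnl,gik,sxtj] -> 10 lines: aty uosyh lnl gik sxtj fviz ija sxt ktigb qchtj
Hunk 2: at line 3 remove [sxtj,fviz] add [hbfw,tekq] -> 10 lines: aty uosyh lnl gik hbfw tekq ija sxt ktigb qchtj
Hunk 3: at line 2 remove [gik,hbfw,tekq] add [skvm] -> 8 lines: aty uosyh lnl skvm ija sxt ktigb qchtj
Final line 1: aty

Answer: aty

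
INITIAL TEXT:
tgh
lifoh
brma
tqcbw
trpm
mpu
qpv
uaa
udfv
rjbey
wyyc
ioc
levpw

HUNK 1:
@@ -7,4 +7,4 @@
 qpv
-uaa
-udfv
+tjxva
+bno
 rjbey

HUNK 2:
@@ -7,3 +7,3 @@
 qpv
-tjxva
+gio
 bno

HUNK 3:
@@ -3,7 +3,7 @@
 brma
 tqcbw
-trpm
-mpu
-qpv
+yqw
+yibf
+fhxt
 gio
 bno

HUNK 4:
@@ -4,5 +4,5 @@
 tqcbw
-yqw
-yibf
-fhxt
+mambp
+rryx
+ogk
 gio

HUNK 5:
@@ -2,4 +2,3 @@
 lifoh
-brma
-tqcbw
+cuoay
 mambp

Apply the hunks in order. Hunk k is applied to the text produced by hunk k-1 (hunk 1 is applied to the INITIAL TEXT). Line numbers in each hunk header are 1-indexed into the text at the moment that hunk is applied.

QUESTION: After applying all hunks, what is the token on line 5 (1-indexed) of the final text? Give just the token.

Answer: rryx

Derivation:
Hunk 1: at line 7 remove [uaa,udfv] add [tjxva,bno] -> 13 lines: tgh lifoh brma tqcbw trpm mpu qpv tjxva bno rjbey wyyc ioc levpw
Hunk 2: at line 7 remove [tjxva] add [gio] -> 13 lines: tgh lifoh brma tqcbw trpm mpu qpv gio bno rjbey wyyc ioc levpw
Hunk 3: at line 3 remove [trpm,mpu,qpv] add [yqw,yibf,fhxt] -> 13 lines: tgh lifoh brma tqcbw yqw yibf fhxt gio bno rjbey wyyc ioc levpw
Hunk 4: at line 4 remove [yqw,yibf,fhxt] add [mambp,rryx,ogk] -> 13 lines: tgh lifoh brma tqcbw mambp rryx ogk gio bno rjbey wyyc ioc levpw
Hunk 5: at line 2 remove [brma,tqcbw] add [cuoay] -> 12 lines: tgh lifoh cuoay mambp rryx ogk gio bno rjbey wyyc ioc levpw
Final line 5: rryx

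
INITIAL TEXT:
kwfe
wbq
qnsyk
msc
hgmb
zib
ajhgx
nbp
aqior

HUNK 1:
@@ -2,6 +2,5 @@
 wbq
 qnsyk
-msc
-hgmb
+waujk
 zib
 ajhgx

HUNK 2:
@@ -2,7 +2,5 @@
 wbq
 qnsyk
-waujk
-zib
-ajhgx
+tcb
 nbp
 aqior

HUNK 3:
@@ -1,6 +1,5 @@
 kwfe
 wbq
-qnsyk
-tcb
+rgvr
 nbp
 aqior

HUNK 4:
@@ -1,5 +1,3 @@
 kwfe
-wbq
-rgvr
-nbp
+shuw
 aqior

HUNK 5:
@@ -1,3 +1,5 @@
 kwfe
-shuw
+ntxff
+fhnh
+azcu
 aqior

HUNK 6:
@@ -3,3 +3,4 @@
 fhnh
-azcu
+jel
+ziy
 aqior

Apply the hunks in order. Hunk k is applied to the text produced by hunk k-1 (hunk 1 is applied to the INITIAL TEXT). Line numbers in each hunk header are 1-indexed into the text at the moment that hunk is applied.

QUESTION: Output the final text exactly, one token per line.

Answer: kwfe
ntxff
fhnh
jel
ziy
aqior

Derivation:
Hunk 1: at line 2 remove [msc,hgmb] add [waujk] -> 8 lines: kwfe wbq qnsyk waujk zib ajhgx nbp aqior
Hunk 2: at line 2 remove [waujk,zib,ajhgx] add [tcb] -> 6 lines: kwfe wbq qnsyk tcb nbp aqior
Hunk 3: at line 1 remove [qnsyk,tcb] add [rgvr] -> 5 lines: kwfe wbq rgvr nbp aqior
Hunk 4: at line 1 remove [wbq,rgvr,nbp] add [shuw] -> 3 lines: kwfe shuw aqior
Hunk 5: at line 1 remove [shuw] add [ntxff,fhnh,azcu] -> 5 lines: kwfe ntxff fhnh azcu aqior
Hunk 6: at line 3 remove [azcu] add [jel,ziy] -> 6 lines: kwfe ntxff fhnh jel ziy aqior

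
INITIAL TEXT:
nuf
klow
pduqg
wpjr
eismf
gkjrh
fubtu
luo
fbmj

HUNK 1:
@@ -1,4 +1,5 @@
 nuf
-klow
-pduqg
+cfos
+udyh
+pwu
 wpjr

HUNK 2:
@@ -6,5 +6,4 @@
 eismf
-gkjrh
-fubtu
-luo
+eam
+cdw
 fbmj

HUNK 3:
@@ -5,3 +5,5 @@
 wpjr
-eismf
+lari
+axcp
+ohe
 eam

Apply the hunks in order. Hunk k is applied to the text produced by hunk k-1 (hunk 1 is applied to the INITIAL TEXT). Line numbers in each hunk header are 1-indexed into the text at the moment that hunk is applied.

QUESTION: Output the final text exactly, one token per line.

Hunk 1: at line 1 remove [klow,pduqg] add [cfos,udyh,pwu] -> 10 lines: nuf cfos udyh pwu wpjr eismf gkjrh fubtu luo fbmj
Hunk 2: at line 6 remove [gkjrh,fubtu,luo] add [eam,cdw] -> 9 lines: nuf cfos udyh pwu wpjr eismf eam cdw fbmj
Hunk 3: at line 5 remove [eismf] add [lari,axcp,ohe] -> 11 lines: nuf cfos udyh pwu wpjr lari axcp ohe eam cdw fbmj

Answer: nuf
cfos
udyh
pwu
wpjr
lari
axcp
ohe
eam
cdw
fbmj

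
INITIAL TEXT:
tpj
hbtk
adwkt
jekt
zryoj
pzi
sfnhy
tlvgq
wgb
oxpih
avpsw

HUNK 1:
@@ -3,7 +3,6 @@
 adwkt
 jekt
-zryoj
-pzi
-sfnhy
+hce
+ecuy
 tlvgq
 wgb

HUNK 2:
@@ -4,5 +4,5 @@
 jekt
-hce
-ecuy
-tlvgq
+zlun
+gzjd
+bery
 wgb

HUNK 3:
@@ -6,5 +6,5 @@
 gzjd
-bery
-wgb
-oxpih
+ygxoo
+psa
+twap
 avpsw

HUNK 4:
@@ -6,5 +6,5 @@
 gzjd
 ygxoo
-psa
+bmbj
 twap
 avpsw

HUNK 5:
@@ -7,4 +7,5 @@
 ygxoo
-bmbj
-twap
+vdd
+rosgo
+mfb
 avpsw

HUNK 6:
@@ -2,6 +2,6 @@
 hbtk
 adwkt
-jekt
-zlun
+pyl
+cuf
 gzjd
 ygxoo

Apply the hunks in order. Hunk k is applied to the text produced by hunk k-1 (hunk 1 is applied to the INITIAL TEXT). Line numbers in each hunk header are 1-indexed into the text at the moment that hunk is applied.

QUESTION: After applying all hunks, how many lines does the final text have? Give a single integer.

Answer: 11

Derivation:
Hunk 1: at line 3 remove [zryoj,pzi,sfnhy] add [hce,ecuy] -> 10 lines: tpj hbtk adwkt jekt hce ecuy tlvgq wgb oxpih avpsw
Hunk 2: at line 4 remove [hce,ecuy,tlvgq] add [zlun,gzjd,bery] -> 10 lines: tpj hbtk adwkt jekt zlun gzjd bery wgb oxpih avpsw
Hunk 3: at line 6 remove [bery,wgb,oxpih] add [ygxoo,psa,twap] -> 10 lines: tpj hbtk adwkt jekt zlun gzjd ygxoo psa twap avpsw
Hunk 4: at line 6 remove [psa] add [bmbj] -> 10 lines: tpj hbtk adwkt jekt zlun gzjd ygxoo bmbj twap avpsw
Hunk 5: at line 7 remove [bmbj,twap] add [vdd,rosgo,mfb] -> 11 lines: tpj hbtk adwkt jekt zlun gzjd ygxoo vdd rosgo mfb avpsw
Hunk 6: at line 2 remove [jekt,zlun] add [pyl,cuf] -> 11 lines: tpj hbtk adwkt pyl cuf gzjd ygxoo vdd rosgo mfb avpsw
Final line count: 11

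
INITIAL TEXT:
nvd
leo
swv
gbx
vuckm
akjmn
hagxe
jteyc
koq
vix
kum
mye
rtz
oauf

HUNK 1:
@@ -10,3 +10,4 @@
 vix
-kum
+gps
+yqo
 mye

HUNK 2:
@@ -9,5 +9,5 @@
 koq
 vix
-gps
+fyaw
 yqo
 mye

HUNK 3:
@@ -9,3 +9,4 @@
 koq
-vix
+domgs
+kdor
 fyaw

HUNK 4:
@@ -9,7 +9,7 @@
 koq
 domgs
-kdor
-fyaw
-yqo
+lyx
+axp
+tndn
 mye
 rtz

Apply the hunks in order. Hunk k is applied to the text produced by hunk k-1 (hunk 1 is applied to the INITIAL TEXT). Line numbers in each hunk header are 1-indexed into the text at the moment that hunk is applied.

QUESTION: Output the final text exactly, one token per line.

Answer: nvd
leo
swv
gbx
vuckm
akjmn
hagxe
jteyc
koq
domgs
lyx
axp
tndn
mye
rtz
oauf

Derivation:
Hunk 1: at line 10 remove [kum] add [gps,yqo] -> 15 lines: nvd leo swv gbx vuckm akjmn hagxe jteyc koq vix gps yqo mye rtz oauf
Hunk 2: at line 9 remove [gps] add [fyaw] -> 15 lines: nvd leo swv gbx vuckm akjmn hagxe jteyc koq vix fyaw yqo mye rtz oauf
Hunk 3: at line 9 remove [vix] add [domgs,kdor] -> 16 lines: nvd leo swv gbx vuckm akjmn hagxe jteyc koq domgs kdor fyaw yqo mye rtz oauf
Hunk 4: at line 9 remove [kdor,fyaw,yqo] add [lyx,axp,tndn] -> 16 lines: nvd leo swv gbx vuckm akjmn hagxe jteyc koq domgs lyx axp tndn mye rtz oauf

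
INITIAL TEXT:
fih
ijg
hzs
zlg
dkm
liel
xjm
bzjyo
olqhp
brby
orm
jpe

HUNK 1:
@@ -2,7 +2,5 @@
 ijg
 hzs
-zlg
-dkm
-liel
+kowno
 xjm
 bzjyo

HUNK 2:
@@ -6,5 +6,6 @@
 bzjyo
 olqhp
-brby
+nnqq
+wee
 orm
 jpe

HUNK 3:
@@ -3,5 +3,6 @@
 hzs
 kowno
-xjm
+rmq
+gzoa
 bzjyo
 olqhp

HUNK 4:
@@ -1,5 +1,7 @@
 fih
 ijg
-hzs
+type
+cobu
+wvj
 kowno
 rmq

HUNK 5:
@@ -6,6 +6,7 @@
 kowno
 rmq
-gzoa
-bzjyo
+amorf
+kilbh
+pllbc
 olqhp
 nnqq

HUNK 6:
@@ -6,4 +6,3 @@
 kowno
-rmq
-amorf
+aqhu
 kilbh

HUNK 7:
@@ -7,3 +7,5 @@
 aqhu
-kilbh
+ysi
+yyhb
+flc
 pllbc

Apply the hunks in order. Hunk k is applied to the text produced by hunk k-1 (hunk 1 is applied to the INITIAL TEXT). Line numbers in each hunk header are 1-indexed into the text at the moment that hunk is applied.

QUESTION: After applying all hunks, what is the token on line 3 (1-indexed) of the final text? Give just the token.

Hunk 1: at line 2 remove [zlg,dkm,liel] add [kowno] -> 10 lines: fih ijg hzs kowno xjm bzjyo olqhp brby orm jpe
Hunk 2: at line 6 remove [brby] add [nnqq,wee] -> 11 lines: fih ijg hzs kowno xjm bzjyo olqhp nnqq wee orm jpe
Hunk 3: at line 3 remove [xjm] add [rmq,gzoa] -> 12 lines: fih ijg hzs kowno rmq gzoa bzjyo olqhp nnqq wee orm jpe
Hunk 4: at line 1 remove [hzs] add [type,cobu,wvj] -> 14 lines: fih ijg type cobu wvj kowno rmq gzoa bzjyo olqhp nnqq wee orm jpe
Hunk 5: at line 6 remove [gzoa,bzjyo] add [amorf,kilbh,pllbc] -> 15 lines: fih ijg type cobu wvj kowno rmq amorf kilbh pllbc olqhp nnqq wee orm jpe
Hunk 6: at line 6 remove [rmq,amorf] add [aqhu] -> 14 lines: fih ijg type cobu wvj kowno aqhu kilbh pllbc olqhp nnqq wee orm jpe
Hunk 7: at line 7 remove [kilbh] add [ysi,yyhb,flc] -> 16 lines: fih ijg type cobu wvj kowno aqhu ysi yyhb flc pllbc olqhp nnqq wee orm jpe
Final line 3: type

Answer: type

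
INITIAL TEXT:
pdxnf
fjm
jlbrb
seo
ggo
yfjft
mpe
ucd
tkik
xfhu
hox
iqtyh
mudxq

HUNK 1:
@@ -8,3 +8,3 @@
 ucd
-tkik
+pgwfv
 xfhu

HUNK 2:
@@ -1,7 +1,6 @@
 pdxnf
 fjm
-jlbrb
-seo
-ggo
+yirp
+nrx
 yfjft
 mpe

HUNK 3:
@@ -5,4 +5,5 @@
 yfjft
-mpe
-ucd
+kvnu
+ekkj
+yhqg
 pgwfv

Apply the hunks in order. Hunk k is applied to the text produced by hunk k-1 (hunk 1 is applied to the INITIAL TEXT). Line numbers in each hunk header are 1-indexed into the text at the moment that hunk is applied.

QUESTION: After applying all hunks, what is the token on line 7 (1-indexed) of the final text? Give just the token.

Hunk 1: at line 8 remove [tkik] add [pgwfv] -> 13 lines: pdxnf fjm jlbrb seo ggo yfjft mpe ucd pgwfv xfhu hox iqtyh mudxq
Hunk 2: at line 1 remove [jlbrb,seo,ggo] add [yirp,nrx] -> 12 lines: pdxnf fjm yirp nrx yfjft mpe ucd pgwfv xfhu hox iqtyh mudxq
Hunk 3: at line 5 remove [mpe,ucd] add [kvnu,ekkj,yhqg] -> 13 lines: pdxnf fjm yirp nrx yfjft kvnu ekkj yhqg pgwfv xfhu hox iqtyh mudxq
Final line 7: ekkj

Answer: ekkj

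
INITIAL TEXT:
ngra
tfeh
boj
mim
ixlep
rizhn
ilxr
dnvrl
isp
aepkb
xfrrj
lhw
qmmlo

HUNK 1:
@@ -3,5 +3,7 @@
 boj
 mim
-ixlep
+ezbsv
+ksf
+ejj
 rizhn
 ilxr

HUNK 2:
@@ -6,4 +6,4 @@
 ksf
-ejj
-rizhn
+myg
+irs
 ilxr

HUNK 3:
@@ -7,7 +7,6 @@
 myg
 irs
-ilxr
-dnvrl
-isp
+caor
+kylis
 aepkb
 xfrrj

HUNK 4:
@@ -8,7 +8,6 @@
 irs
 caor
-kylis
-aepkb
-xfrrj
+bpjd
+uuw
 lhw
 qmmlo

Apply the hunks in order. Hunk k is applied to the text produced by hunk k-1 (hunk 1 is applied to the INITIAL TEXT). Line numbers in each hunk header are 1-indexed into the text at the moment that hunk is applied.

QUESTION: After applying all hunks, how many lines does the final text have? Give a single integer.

Answer: 13

Derivation:
Hunk 1: at line 3 remove [ixlep] add [ezbsv,ksf,ejj] -> 15 lines: ngra tfeh boj mim ezbsv ksf ejj rizhn ilxr dnvrl isp aepkb xfrrj lhw qmmlo
Hunk 2: at line 6 remove [ejj,rizhn] add [myg,irs] -> 15 lines: ngra tfeh boj mim ezbsv ksf myg irs ilxr dnvrl isp aepkb xfrrj lhw qmmlo
Hunk 3: at line 7 remove [ilxr,dnvrl,isp] add [caor,kylis] -> 14 lines: ngra tfeh boj mim ezbsv ksf myg irs caor kylis aepkb xfrrj lhw qmmlo
Hunk 4: at line 8 remove [kylis,aepkb,xfrrj] add [bpjd,uuw] -> 13 lines: ngra tfeh boj mim ezbsv ksf myg irs caor bpjd uuw lhw qmmlo
Final line count: 13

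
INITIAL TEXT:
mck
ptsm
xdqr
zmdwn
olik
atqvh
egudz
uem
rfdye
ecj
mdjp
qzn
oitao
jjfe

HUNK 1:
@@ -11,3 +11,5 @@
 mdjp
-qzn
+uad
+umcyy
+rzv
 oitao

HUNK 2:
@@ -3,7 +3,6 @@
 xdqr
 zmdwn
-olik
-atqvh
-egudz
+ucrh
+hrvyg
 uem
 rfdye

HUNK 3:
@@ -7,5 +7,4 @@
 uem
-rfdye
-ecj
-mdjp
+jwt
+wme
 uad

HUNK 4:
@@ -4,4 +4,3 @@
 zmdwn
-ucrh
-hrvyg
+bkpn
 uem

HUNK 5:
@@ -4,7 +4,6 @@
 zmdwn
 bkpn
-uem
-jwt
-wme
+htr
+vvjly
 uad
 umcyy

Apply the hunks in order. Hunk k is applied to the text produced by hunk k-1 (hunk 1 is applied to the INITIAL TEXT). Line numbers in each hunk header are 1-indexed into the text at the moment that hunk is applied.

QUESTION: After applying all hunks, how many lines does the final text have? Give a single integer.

Hunk 1: at line 11 remove [qzn] add [uad,umcyy,rzv] -> 16 lines: mck ptsm xdqr zmdwn olik atqvh egudz uem rfdye ecj mdjp uad umcyy rzv oitao jjfe
Hunk 2: at line 3 remove [olik,atqvh,egudz] add [ucrh,hrvyg] -> 15 lines: mck ptsm xdqr zmdwn ucrh hrvyg uem rfdye ecj mdjp uad umcyy rzv oitao jjfe
Hunk 3: at line 7 remove [rfdye,ecj,mdjp] add [jwt,wme] -> 14 lines: mck ptsm xdqr zmdwn ucrh hrvyg uem jwt wme uad umcyy rzv oitao jjfe
Hunk 4: at line 4 remove [ucrh,hrvyg] add [bkpn] -> 13 lines: mck ptsm xdqr zmdwn bkpn uem jwt wme uad umcyy rzv oitao jjfe
Hunk 5: at line 4 remove [uem,jwt,wme] add [htr,vvjly] -> 12 lines: mck ptsm xdqr zmdwn bkpn htr vvjly uad umcyy rzv oitao jjfe
Final line count: 12

Answer: 12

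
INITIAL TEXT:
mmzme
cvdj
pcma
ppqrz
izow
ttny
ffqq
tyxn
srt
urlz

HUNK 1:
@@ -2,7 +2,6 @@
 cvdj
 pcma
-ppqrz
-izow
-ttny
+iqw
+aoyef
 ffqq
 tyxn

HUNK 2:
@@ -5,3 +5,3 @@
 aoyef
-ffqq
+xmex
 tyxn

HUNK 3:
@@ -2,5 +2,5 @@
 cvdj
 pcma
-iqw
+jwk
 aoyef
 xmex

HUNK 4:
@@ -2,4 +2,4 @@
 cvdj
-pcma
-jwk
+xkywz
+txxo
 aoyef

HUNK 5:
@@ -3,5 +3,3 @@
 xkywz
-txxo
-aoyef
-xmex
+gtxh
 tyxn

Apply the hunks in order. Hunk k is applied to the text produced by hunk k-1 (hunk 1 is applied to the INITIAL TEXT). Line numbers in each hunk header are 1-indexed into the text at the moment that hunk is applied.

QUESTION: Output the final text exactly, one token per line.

Hunk 1: at line 2 remove [ppqrz,izow,ttny] add [iqw,aoyef] -> 9 lines: mmzme cvdj pcma iqw aoyef ffqq tyxn srt urlz
Hunk 2: at line 5 remove [ffqq] add [xmex] -> 9 lines: mmzme cvdj pcma iqw aoyef xmex tyxn srt urlz
Hunk 3: at line 2 remove [iqw] add [jwk] -> 9 lines: mmzme cvdj pcma jwk aoyef xmex tyxn srt urlz
Hunk 4: at line 2 remove [pcma,jwk] add [xkywz,txxo] -> 9 lines: mmzme cvdj xkywz txxo aoyef xmex tyxn srt urlz
Hunk 5: at line 3 remove [txxo,aoyef,xmex] add [gtxh] -> 7 lines: mmzme cvdj xkywz gtxh tyxn srt urlz

Answer: mmzme
cvdj
xkywz
gtxh
tyxn
srt
urlz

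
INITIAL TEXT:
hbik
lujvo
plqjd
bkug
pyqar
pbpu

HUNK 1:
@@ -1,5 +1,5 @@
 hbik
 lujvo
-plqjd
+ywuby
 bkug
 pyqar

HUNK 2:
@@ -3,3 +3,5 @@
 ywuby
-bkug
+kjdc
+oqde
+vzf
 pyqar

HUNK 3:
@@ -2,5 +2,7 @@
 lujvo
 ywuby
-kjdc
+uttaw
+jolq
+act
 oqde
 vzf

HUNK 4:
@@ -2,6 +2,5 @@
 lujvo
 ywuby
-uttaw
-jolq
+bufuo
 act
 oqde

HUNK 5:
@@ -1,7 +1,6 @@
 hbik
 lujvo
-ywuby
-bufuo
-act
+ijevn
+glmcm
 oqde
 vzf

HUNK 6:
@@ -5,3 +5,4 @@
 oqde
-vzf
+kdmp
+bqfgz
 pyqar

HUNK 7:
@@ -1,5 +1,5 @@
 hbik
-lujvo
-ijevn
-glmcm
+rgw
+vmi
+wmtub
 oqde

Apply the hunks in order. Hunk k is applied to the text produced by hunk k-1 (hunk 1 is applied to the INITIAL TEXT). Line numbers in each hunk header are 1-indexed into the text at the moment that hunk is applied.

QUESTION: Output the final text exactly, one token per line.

Answer: hbik
rgw
vmi
wmtub
oqde
kdmp
bqfgz
pyqar
pbpu

Derivation:
Hunk 1: at line 1 remove [plqjd] add [ywuby] -> 6 lines: hbik lujvo ywuby bkug pyqar pbpu
Hunk 2: at line 3 remove [bkug] add [kjdc,oqde,vzf] -> 8 lines: hbik lujvo ywuby kjdc oqde vzf pyqar pbpu
Hunk 3: at line 2 remove [kjdc] add [uttaw,jolq,act] -> 10 lines: hbik lujvo ywuby uttaw jolq act oqde vzf pyqar pbpu
Hunk 4: at line 2 remove [uttaw,jolq] add [bufuo] -> 9 lines: hbik lujvo ywuby bufuo act oqde vzf pyqar pbpu
Hunk 5: at line 1 remove [ywuby,bufuo,act] add [ijevn,glmcm] -> 8 lines: hbik lujvo ijevn glmcm oqde vzf pyqar pbpu
Hunk 6: at line 5 remove [vzf] add [kdmp,bqfgz] -> 9 lines: hbik lujvo ijevn glmcm oqde kdmp bqfgz pyqar pbpu
Hunk 7: at line 1 remove [lujvo,ijevn,glmcm] add [rgw,vmi,wmtub] -> 9 lines: hbik rgw vmi wmtub oqde kdmp bqfgz pyqar pbpu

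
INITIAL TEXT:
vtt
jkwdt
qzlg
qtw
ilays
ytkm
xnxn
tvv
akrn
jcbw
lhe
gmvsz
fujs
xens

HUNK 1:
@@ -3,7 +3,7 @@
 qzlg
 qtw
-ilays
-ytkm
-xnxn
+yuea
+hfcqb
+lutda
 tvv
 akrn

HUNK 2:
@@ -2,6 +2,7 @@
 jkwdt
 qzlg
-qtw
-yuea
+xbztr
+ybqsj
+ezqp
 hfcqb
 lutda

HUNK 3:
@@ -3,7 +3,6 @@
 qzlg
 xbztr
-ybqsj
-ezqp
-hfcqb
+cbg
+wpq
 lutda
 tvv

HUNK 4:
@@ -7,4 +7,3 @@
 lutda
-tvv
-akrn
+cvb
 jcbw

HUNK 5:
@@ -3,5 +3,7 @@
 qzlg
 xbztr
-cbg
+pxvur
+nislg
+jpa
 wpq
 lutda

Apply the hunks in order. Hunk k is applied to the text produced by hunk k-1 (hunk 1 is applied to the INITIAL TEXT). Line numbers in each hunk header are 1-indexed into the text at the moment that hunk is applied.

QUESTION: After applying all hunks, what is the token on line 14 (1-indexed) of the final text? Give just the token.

Answer: fujs

Derivation:
Hunk 1: at line 3 remove [ilays,ytkm,xnxn] add [yuea,hfcqb,lutda] -> 14 lines: vtt jkwdt qzlg qtw yuea hfcqb lutda tvv akrn jcbw lhe gmvsz fujs xens
Hunk 2: at line 2 remove [qtw,yuea] add [xbztr,ybqsj,ezqp] -> 15 lines: vtt jkwdt qzlg xbztr ybqsj ezqp hfcqb lutda tvv akrn jcbw lhe gmvsz fujs xens
Hunk 3: at line 3 remove [ybqsj,ezqp,hfcqb] add [cbg,wpq] -> 14 lines: vtt jkwdt qzlg xbztr cbg wpq lutda tvv akrn jcbw lhe gmvsz fujs xens
Hunk 4: at line 7 remove [tvv,akrn] add [cvb] -> 13 lines: vtt jkwdt qzlg xbztr cbg wpq lutda cvb jcbw lhe gmvsz fujs xens
Hunk 5: at line 3 remove [cbg] add [pxvur,nislg,jpa] -> 15 lines: vtt jkwdt qzlg xbztr pxvur nislg jpa wpq lutda cvb jcbw lhe gmvsz fujs xens
Final line 14: fujs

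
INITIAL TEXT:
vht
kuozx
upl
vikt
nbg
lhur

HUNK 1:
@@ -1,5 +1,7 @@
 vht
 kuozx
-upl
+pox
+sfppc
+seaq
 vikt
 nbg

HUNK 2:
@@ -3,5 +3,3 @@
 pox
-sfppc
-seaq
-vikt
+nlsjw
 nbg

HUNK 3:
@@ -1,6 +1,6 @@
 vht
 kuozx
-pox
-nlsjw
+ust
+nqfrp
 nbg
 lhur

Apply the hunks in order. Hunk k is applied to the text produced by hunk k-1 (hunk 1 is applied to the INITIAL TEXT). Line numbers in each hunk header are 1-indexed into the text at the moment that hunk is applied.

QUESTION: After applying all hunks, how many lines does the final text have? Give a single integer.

Answer: 6

Derivation:
Hunk 1: at line 1 remove [upl] add [pox,sfppc,seaq] -> 8 lines: vht kuozx pox sfppc seaq vikt nbg lhur
Hunk 2: at line 3 remove [sfppc,seaq,vikt] add [nlsjw] -> 6 lines: vht kuozx pox nlsjw nbg lhur
Hunk 3: at line 1 remove [pox,nlsjw] add [ust,nqfrp] -> 6 lines: vht kuozx ust nqfrp nbg lhur
Final line count: 6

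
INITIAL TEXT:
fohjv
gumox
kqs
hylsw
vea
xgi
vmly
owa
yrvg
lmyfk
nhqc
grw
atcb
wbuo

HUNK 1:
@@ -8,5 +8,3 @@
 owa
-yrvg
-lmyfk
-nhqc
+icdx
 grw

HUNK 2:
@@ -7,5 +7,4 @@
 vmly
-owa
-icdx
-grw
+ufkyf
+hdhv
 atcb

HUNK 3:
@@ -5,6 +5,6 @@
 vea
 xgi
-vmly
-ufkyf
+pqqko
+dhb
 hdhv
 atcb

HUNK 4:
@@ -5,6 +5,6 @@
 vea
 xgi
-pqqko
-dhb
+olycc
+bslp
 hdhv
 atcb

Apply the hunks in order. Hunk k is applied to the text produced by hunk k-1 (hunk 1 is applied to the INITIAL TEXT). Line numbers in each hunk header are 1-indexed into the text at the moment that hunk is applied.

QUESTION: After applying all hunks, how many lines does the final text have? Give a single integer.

Answer: 11

Derivation:
Hunk 1: at line 8 remove [yrvg,lmyfk,nhqc] add [icdx] -> 12 lines: fohjv gumox kqs hylsw vea xgi vmly owa icdx grw atcb wbuo
Hunk 2: at line 7 remove [owa,icdx,grw] add [ufkyf,hdhv] -> 11 lines: fohjv gumox kqs hylsw vea xgi vmly ufkyf hdhv atcb wbuo
Hunk 3: at line 5 remove [vmly,ufkyf] add [pqqko,dhb] -> 11 lines: fohjv gumox kqs hylsw vea xgi pqqko dhb hdhv atcb wbuo
Hunk 4: at line 5 remove [pqqko,dhb] add [olycc,bslp] -> 11 lines: fohjv gumox kqs hylsw vea xgi olycc bslp hdhv atcb wbuo
Final line count: 11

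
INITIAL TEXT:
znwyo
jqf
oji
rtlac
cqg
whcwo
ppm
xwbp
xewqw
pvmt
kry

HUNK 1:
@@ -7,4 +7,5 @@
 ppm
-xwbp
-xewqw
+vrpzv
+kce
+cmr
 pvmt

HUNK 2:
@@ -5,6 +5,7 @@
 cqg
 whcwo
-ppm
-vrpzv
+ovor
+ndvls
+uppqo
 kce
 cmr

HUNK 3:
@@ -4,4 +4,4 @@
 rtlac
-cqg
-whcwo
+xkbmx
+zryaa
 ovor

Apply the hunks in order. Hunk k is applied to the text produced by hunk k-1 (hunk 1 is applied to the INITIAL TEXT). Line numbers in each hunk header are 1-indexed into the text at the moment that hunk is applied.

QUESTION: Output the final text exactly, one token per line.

Answer: znwyo
jqf
oji
rtlac
xkbmx
zryaa
ovor
ndvls
uppqo
kce
cmr
pvmt
kry

Derivation:
Hunk 1: at line 7 remove [xwbp,xewqw] add [vrpzv,kce,cmr] -> 12 lines: znwyo jqf oji rtlac cqg whcwo ppm vrpzv kce cmr pvmt kry
Hunk 2: at line 5 remove [ppm,vrpzv] add [ovor,ndvls,uppqo] -> 13 lines: znwyo jqf oji rtlac cqg whcwo ovor ndvls uppqo kce cmr pvmt kry
Hunk 3: at line 4 remove [cqg,whcwo] add [xkbmx,zryaa] -> 13 lines: znwyo jqf oji rtlac xkbmx zryaa ovor ndvls uppqo kce cmr pvmt kry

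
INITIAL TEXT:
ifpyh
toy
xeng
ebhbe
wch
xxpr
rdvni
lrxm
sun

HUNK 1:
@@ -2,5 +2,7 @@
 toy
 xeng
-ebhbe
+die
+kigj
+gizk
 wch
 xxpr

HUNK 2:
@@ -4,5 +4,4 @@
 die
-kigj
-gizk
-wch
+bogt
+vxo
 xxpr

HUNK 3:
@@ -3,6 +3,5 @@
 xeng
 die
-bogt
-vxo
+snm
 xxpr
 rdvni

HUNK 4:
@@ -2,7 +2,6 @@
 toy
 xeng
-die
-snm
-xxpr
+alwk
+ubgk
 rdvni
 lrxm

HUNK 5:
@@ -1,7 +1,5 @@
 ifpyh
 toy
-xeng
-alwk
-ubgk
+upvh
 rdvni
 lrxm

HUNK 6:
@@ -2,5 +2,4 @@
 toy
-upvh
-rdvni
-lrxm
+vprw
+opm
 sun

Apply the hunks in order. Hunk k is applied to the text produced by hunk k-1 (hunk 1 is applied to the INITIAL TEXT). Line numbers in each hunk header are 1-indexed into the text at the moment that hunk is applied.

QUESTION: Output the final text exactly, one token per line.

Answer: ifpyh
toy
vprw
opm
sun

Derivation:
Hunk 1: at line 2 remove [ebhbe] add [die,kigj,gizk] -> 11 lines: ifpyh toy xeng die kigj gizk wch xxpr rdvni lrxm sun
Hunk 2: at line 4 remove [kigj,gizk,wch] add [bogt,vxo] -> 10 lines: ifpyh toy xeng die bogt vxo xxpr rdvni lrxm sun
Hunk 3: at line 3 remove [bogt,vxo] add [snm] -> 9 lines: ifpyh toy xeng die snm xxpr rdvni lrxm sun
Hunk 4: at line 2 remove [die,snm,xxpr] add [alwk,ubgk] -> 8 lines: ifpyh toy xeng alwk ubgk rdvni lrxm sun
Hunk 5: at line 1 remove [xeng,alwk,ubgk] add [upvh] -> 6 lines: ifpyh toy upvh rdvni lrxm sun
Hunk 6: at line 2 remove [upvh,rdvni,lrxm] add [vprw,opm] -> 5 lines: ifpyh toy vprw opm sun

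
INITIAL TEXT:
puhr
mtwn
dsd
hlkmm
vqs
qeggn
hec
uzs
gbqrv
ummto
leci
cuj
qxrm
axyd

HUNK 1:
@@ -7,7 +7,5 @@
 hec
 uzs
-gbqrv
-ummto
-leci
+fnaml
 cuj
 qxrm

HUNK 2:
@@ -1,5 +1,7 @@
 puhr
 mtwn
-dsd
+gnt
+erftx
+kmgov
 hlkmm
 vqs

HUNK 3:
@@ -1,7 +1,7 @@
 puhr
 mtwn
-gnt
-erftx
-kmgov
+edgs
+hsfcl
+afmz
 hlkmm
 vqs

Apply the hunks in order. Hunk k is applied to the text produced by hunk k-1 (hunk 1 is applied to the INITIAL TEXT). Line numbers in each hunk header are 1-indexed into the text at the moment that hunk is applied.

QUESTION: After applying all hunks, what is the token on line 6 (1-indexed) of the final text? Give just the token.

Answer: hlkmm

Derivation:
Hunk 1: at line 7 remove [gbqrv,ummto,leci] add [fnaml] -> 12 lines: puhr mtwn dsd hlkmm vqs qeggn hec uzs fnaml cuj qxrm axyd
Hunk 2: at line 1 remove [dsd] add [gnt,erftx,kmgov] -> 14 lines: puhr mtwn gnt erftx kmgov hlkmm vqs qeggn hec uzs fnaml cuj qxrm axyd
Hunk 3: at line 1 remove [gnt,erftx,kmgov] add [edgs,hsfcl,afmz] -> 14 lines: puhr mtwn edgs hsfcl afmz hlkmm vqs qeggn hec uzs fnaml cuj qxrm axyd
Final line 6: hlkmm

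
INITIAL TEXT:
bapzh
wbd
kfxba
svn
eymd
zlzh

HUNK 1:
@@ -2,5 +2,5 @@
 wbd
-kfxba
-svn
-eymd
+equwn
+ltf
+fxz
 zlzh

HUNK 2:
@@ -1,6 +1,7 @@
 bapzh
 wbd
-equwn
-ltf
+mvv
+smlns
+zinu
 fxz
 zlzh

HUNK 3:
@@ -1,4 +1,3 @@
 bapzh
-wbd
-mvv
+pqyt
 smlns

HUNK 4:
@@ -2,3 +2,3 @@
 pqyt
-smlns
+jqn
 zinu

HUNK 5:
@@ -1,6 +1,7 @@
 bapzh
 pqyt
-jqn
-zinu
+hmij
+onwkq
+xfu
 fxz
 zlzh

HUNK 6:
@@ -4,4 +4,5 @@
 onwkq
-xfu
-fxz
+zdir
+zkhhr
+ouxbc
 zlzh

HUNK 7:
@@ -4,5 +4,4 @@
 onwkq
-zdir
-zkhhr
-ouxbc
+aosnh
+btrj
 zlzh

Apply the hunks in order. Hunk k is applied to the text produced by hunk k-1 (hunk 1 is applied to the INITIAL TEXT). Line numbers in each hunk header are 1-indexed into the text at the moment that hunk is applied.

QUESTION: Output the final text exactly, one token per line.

Answer: bapzh
pqyt
hmij
onwkq
aosnh
btrj
zlzh

Derivation:
Hunk 1: at line 2 remove [kfxba,svn,eymd] add [equwn,ltf,fxz] -> 6 lines: bapzh wbd equwn ltf fxz zlzh
Hunk 2: at line 1 remove [equwn,ltf] add [mvv,smlns,zinu] -> 7 lines: bapzh wbd mvv smlns zinu fxz zlzh
Hunk 3: at line 1 remove [wbd,mvv] add [pqyt] -> 6 lines: bapzh pqyt smlns zinu fxz zlzh
Hunk 4: at line 2 remove [smlns] add [jqn] -> 6 lines: bapzh pqyt jqn zinu fxz zlzh
Hunk 5: at line 1 remove [jqn,zinu] add [hmij,onwkq,xfu] -> 7 lines: bapzh pqyt hmij onwkq xfu fxz zlzh
Hunk 6: at line 4 remove [xfu,fxz] add [zdir,zkhhr,ouxbc] -> 8 lines: bapzh pqyt hmij onwkq zdir zkhhr ouxbc zlzh
Hunk 7: at line 4 remove [zdir,zkhhr,ouxbc] add [aosnh,btrj] -> 7 lines: bapzh pqyt hmij onwkq aosnh btrj zlzh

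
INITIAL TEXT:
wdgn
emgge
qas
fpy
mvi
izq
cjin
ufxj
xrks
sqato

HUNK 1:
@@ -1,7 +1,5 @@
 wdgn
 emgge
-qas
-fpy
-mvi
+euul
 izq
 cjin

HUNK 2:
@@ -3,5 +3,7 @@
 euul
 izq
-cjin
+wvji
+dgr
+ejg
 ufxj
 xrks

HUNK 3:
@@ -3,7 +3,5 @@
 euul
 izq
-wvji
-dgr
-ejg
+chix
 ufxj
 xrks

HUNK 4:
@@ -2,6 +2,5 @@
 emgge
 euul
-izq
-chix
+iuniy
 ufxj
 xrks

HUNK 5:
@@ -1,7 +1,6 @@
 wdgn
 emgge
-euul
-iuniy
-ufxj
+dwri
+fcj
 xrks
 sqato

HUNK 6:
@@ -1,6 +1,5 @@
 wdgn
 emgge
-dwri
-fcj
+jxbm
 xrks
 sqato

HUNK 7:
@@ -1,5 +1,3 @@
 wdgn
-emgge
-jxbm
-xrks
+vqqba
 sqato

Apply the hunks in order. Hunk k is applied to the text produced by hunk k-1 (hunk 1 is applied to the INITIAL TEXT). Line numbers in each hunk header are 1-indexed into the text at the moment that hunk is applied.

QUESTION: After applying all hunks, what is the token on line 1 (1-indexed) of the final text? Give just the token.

Answer: wdgn

Derivation:
Hunk 1: at line 1 remove [qas,fpy,mvi] add [euul] -> 8 lines: wdgn emgge euul izq cjin ufxj xrks sqato
Hunk 2: at line 3 remove [cjin] add [wvji,dgr,ejg] -> 10 lines: wdgn emgge euul izq wvji dgr ejg ufxj xrks sqato
Hunk 3: at line 3 remove [wvji,dgr,ejg] add [chix] -> 8 lines: wdgn emgge euul izq chix ufxj xrks sqato
Hunk 4: at line 2 remove [izq,chix] add [iuniy] -> 7 lines: wdgn emgge euul iuniy ufxj xrks sqato
Hunk 5: at line 1 remove [euul,iuniy,ufxj] add [dwri,fcj] -> 6 lines: wdgn emgge dwri fcj xrks sqato
Hunk 6: at line 1 remove [dwri,fcj] add [jxbm] -> 5 lines: wdgn emgge jxbm xrks sqato
Hunk 7: at line 1 remove [emgge,jxbm,xrks] add [vqqba] -> 3 lines: wdgn vqqba sqato
Final line 1: wdgn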